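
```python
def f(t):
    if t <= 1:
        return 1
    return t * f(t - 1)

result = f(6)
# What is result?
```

f(6) = 6 * 5 * 4 * 3 * 2 * 1 = 720

Answer: 720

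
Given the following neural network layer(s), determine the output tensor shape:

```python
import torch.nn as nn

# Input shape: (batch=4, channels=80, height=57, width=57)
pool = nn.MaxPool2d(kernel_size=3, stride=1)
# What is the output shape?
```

Input: (4, 80, 57, 57) -> Output: (4, 80, 55, 55)

Answer: (4, 80, 55, 55)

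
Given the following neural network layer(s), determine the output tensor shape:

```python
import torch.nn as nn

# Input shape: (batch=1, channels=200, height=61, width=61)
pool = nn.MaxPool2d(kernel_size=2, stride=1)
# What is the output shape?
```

Input: (1, 200, 61, 61) -> Output: (1, 200, 60, 60)

Answer: (1, 200, 60, 60)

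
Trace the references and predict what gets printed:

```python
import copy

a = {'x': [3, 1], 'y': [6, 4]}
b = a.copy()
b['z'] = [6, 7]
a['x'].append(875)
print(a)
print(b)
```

Key concept: shallow copy of dict with mutable values.
Step by step:
`a = {'x': [3, 1], 'y': [6, 4]}` → a = {'x': [3, 1], 'y': [6, 4]}
`b = a.copy()` → b = {'x': [3, 1], 'y': [6, 4]}
`b['z'] = [6, 7]` → b = {'x': [3, 1], 'y': [6, 4], 'z': [6, 7]}
`a['x'].append(875)` → a = {'x': [3, 1, 875], 'y': [6, 4]}; b = {'x': [3, 1, 875], 'y': [6, 4], 'z': [6, 7]}
`print(a)` → prints {'x': [3, 1, 875], 'y': [6, 4]}
`print(b)` → prints {'x': [3, 1, 875], 'y': [6, 4], 'z': [6, 7]}

Answer:
{'x': [3, 1, 875], 'y': [6, 4]}
{'x': [3, 1, 875], 'y': [6, 4], 'z': [6, 7]}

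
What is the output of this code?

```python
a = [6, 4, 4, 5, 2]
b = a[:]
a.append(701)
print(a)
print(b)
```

Key concept: slice [:] creates copy.
Step by step:
`a = [6, 4, 4, 5, 2]` → a = [6, 4, 4, 5, 2]
`b = a[:]` → b = [6, 4, 4, 5, 2]
`a.append(701)` → a = [6, 4, 4, 5, 2, 701]
`print(a)` → prints [6, 4, 4, 5, 2, 701]
`print(b)` → prints [6, 4, 4, 5, 2]

Answer:
[6, 4, 4, 5, 2, 701]
[6, 4, 4, 5, 2]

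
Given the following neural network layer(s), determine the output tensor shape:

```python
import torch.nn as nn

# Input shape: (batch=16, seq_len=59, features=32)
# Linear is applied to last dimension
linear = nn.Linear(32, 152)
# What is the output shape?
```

Input: (16, 59, 32) -> Output: (16, 59, 152)

Answer: (16, 59, 152)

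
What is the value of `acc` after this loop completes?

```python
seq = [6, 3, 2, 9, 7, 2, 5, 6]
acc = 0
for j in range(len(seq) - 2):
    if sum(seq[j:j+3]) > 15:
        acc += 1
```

Count windows with sum > 15
`acc` takes the values: 0 → 1 → 2

Answer: 2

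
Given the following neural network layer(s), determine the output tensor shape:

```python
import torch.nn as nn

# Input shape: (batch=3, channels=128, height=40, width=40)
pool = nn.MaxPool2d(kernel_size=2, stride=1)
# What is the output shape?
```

Input: (3, 128, 40, 40) -> Output: (3, 128, 39, 39)

Answer: (3, 128, 39, 39)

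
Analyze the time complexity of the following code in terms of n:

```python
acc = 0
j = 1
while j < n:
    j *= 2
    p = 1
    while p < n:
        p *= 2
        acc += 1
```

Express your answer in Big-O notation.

Each loop level contributes: log n × log n. Multiplying the contributions gives O(log² n).

Answer: O(log² n)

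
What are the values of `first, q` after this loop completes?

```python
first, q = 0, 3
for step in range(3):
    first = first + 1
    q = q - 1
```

first goes 0→3, q goes 3→0
`first, q` takes the values: (0, 3) → (1, 3) → (1, 2) → (2, 2) → (2, 1) → (3, 1) → (3, 0)

Answer: 3, 0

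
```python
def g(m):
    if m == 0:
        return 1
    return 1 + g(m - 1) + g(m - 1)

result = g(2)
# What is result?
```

g(m) = 1 + 2·g(m-1), g(0)=1. Closed form: (1+1)·2^2 - 1 = 7.

Answer: 7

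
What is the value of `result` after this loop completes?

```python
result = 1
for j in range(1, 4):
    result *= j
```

3! = 6
`result` takes the values: 1 → 2 → 6

Answer: 6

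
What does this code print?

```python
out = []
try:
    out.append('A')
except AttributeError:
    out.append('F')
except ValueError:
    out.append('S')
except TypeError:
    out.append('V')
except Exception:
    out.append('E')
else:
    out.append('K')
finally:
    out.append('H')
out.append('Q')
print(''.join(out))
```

Execution trace: 'A' (try body, no exception) → 'K' (else) → 'H' (finally) → 'Q' (after the try/except). Output: AKHQ

Answer: AKHQ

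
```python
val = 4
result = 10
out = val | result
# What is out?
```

Trace:
`val = 4` → val = 4
`result = 10` → result = 10
`out = val | result` → out = 14
So out = 14

Answer: 14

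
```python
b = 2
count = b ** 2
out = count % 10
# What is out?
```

Trace:
`b = 2` → b = 2
`count = b ** 2` → count = 4
`out = count % 10` → out = 4
So out = 4

Answer: 4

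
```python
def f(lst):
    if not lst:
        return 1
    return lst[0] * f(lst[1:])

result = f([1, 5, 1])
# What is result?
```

Product over [1, 5, 1] = 1 * 5 * 1 = 5

Answer: 5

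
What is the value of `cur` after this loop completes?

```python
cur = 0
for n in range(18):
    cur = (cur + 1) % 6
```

Increment mod 6, 18 times = 0
`cur` takes the values: 0 → 1 → 2 → 3 → 4 → 5 → 0 → 1 → 2 → 3 → 4 → 5 → 0 → 1 → 2 → 3 → 4 → 5 → 0

Answer: 0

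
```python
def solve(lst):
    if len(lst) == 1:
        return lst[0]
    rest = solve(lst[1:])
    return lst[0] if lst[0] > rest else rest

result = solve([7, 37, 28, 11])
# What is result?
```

Recursive max over [7, 37, 28, 11] = 37

Answer: 37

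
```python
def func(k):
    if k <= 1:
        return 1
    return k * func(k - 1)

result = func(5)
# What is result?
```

func(5) = 5 * 4 * 3 * 2 * 1 = 120

Answer: 120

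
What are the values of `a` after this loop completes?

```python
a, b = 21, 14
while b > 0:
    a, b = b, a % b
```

GCD of 21 and 14
`a` takes the values: 21 → 14 → 7

Answer: 7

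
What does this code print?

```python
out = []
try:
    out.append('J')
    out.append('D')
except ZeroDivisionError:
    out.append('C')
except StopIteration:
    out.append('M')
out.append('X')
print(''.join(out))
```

Execution trace: 'J' (try body) → 'D' (try body, no exception) → 'X' (after the try/except). Output: JDX

Answer: JDX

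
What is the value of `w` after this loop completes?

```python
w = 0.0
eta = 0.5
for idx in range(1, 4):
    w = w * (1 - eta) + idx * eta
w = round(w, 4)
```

Moving average with lr=0.5
`w` takes the values: 0.0 → 0.5 → 1.25 → 2.125

Answer: 2.125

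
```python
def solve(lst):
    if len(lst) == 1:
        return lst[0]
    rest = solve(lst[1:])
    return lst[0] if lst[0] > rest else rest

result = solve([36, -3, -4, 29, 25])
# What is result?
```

Recursive max over [36, -3, -4, 29, 25] = 36

Answer: 36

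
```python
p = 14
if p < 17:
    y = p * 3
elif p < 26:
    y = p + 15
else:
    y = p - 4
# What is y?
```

Trace:
`p = 14` → p = 14
`if p < 17: ...` → p < 17 is True → y = 42
So y = 42

Answer: 42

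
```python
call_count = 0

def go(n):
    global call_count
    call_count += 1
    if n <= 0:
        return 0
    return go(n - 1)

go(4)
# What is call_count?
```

Linear recursion stepping by 1: 5 calls from n=4 down to ≤0.

Answer: 5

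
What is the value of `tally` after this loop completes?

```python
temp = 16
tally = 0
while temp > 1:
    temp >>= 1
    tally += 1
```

Count right shifts until 1
`tally` takes the values: 0 → 1 → 2 → 3 → 4

Answer: 4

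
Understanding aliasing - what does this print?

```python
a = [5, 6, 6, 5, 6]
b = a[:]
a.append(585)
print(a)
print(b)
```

Key concept: slice [:] creates copy.
Step by step:
`a = [5, 6, 6, 5, 6]` → a = [5, 6, 6, 5, 6]
`b = a[:]` → b = [5, 6, 6, 5, 6]
`a.append(585)` → a = [5, 6, 6, 5, 6, 585]
`print(a)` → prints [5, 6, 6, 5, 6, 585]
`print(b)` → prints [5, 6, 6, 5, 6]

Answer:
[5, 6, 6, 5, 6, 585]
[5, 6, 6, 5, 6]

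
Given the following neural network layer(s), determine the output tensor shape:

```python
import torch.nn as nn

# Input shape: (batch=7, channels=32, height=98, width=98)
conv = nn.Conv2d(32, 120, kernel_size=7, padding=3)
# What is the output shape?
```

Input: (7, 32, 98, 98) -> Output: (7, 120, 98, 98)

Answer: (7, 120, 98, 98)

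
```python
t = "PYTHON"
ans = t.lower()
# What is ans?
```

Trace:
`t = "PYTHON"` → t = 'PYTHON'
`ans = t.lower()` → ans = 'python'
So ans = 'python'

Answer: 'python'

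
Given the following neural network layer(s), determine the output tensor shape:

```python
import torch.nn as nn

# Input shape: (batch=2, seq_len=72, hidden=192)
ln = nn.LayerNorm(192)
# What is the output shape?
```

Input: (2, 72, 192) -> Output: (2, 72, 192)

Answer: (2, 72, 192)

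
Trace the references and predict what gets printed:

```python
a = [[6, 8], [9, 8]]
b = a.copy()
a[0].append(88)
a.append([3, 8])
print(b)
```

Key concept: shallow copy with nested lists.
Step by step:
`a = [[6, 8], [9, 8]]` → a = [[6, 8], [9, 8]]
`b = a.copy()` → b = [[6, 8], [9, 8]]
`a[0].append(88)` → a = [[6, 8, 88], [9, 8]]; b = [[6, 8, 88], [9, 8]]
`a.append([3, 8])` → a = [[6, 8, 88], [9, 8], [3, 8]]
`print(b)` → prints [[6, 8, 88], [9, 8]]

Answer: [[6, 8, 88], [9, 8]]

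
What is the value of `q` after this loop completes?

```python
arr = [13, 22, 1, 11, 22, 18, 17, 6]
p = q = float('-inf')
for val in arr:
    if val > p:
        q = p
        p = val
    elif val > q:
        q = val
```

Second largest (with repeats) in [13, 22, 1, 11, 22, 18, 17, 6]
`q` takes the values: -inf → 13 → 22

Answer: 22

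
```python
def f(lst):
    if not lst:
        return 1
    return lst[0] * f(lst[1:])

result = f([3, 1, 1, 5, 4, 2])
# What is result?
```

Product over [3, 1, 1, 5, 4, 2] = 3 * 1 * 1 * 5 * 4 * 2 = 120

Answer: 120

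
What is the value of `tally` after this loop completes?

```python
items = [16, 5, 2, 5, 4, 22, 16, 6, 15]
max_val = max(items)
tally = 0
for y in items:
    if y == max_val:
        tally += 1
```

Count of max value 22 in [16, 5, 2, 5, 4, 22, 16, 6, 15]
`tally` takes the values: 0 → 1

Answer: 1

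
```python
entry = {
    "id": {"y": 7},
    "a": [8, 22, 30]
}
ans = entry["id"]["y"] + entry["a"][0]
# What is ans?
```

Trace:
`entry = { ...` → entry = {'id': {'y': 7}, 'a': [8, 22, 30]}
`ans = entry["id"]["y"] + entry["a"][0]` → ans = 15
So ans = 15

Answer: 15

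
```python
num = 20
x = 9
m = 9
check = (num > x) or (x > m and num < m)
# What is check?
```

Trace:
`num = 20` → num = 20
`x = 9` → x = 9
`m = 9` → m = 9
`check = (num > x) or (x > m and num < m)` → check = True
So check = True

Answer: True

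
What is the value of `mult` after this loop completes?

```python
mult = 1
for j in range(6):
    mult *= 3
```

3^6 = 729
`mult` takes the values: 1 → 3 → 9 → 27 → 81 → 243 → 729

Answer: 729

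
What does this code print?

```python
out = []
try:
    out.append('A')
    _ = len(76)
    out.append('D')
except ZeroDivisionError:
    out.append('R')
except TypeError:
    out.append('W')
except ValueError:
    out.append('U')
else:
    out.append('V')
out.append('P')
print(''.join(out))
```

Execution trace: 'A' (try body) → 'W' (except TypeError) → 'P' (after the try/except). Output: AWP

Answer: AWP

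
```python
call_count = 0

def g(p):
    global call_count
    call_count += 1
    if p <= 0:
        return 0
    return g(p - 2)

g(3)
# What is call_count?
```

Linear recursion stepping by 2: 3 calls from p=3 down to ≤0.

Answer: 3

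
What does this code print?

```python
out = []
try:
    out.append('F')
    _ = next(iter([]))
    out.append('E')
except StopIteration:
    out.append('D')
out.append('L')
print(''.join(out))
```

Execution trace: 'F' (try body) → 'D' (except StopIteration) → 'L' (after the try/except). Output: FDL

Answer: FDL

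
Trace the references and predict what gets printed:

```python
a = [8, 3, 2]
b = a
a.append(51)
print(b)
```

Key concept: basic list aliasing.
Step by step:
`a = [8, 3, 2]` → a = [8, 3, 2]
`b = a` → b = [8, 3, 2] (same object as a)
`a.append(51)` → a = [8, 3, 2, 51] (same object as b); b = [8, 3, 2, 51] (same object as a)
`print(b)` → prints [8, 3, 2, 51]

Answer: [8, 3, 2, 51]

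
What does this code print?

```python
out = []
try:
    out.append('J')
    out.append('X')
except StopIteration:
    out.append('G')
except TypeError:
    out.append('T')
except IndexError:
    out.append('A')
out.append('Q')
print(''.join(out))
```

Execution trace: 'J' (try body) → 'X' (try body, no exception) → 'Q' (after the try/except). Output: JXQ

Answer: JXQ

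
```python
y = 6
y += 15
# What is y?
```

Trace:
`y = 6` → y = 6
`y += 15` → y = 21
So y = 21

Answer: 21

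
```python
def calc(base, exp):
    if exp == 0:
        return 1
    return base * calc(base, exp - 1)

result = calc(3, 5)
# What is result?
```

calc(3, 5) = 3 * 3 * 3 * 3 * 3 = 243

Answer: 243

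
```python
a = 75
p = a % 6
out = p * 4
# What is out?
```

Trace:
`a = 75` → a = 75
`p = a % 6` → p = 3
`out = p * 4` → out = 12
So out = 12

Answer: 12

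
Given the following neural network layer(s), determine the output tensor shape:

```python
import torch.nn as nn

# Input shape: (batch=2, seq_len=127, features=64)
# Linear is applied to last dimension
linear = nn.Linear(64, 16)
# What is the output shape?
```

Input: (2, 127, 64) -> Output: (2, 127, 16)

Answer: (2, 127, 16)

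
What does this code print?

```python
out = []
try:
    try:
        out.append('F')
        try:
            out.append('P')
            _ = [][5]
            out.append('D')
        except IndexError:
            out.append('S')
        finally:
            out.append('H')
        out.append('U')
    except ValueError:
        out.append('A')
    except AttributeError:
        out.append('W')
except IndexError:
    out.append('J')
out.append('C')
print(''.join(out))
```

Execution trace: 'F' (try body) → 'P' (inner try body) → 'S' (inner except IndexError) → 'H' (inner finally) → 'U' (try body, no exception) → 'C' (after the try/except). Output: FPSHUC

Answer: FPSHUC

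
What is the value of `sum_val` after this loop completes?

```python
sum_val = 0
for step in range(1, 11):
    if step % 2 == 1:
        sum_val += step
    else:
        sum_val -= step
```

Add odd, subtract even
`sum_val` takes the values: 0 → 1 → -1 → 2 → -2 → 3 → -3 → 4 → -4 → 5 → -5

Answer: -5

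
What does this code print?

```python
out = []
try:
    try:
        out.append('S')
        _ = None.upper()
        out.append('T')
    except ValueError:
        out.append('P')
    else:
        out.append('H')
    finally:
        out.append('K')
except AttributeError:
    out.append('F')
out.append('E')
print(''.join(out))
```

Execution trace: 'S' (try body) → 'K' (finally) → 'F' (outer except AttributeError) → 'E' (after the try/except). Output: SKFE

Answer: SKFE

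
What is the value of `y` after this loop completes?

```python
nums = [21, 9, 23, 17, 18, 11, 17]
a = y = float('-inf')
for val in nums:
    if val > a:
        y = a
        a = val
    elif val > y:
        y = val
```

Second largest (with repeats) in [21, 9, 23, 17, 18, 11, 17]
`y` takes the values: -inf → 9 → 21

Answer: 21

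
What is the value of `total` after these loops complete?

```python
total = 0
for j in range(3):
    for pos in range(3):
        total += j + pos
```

Sum of all j+pos for j,pos in 3x3
`total` takes the values: 0 → 1 → 3 → 4 → 6 → 9 → 11 → 14 → 18

Answer: 18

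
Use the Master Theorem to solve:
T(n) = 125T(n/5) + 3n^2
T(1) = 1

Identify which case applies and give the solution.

a=125, b=5, f(n)=3n^2. log_5(125) = 3. Since c=2 < 3, Case 1 applies: T(n) = Θ(n^log_b(a)) = O(n^3).

Answer: O(n^3) - Case 1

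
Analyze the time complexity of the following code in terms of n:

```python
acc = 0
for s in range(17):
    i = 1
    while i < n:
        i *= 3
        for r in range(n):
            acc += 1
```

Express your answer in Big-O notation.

Each loop level contributes: 1 × log n × n. Multiplying the contributions gives O(n log n).

Answer: O(n log n)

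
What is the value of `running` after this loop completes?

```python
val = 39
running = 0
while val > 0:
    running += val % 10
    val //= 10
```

Sum digits of 39
`running` takes the values: 0 → 9 → 12

Answer: 12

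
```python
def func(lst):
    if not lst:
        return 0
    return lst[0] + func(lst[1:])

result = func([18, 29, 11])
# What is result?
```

18 + 29 + 11 + 0 = 58

Answer: 58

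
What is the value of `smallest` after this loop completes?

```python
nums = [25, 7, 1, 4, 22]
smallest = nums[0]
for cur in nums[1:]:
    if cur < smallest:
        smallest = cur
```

Minimum of [25, 7, 1, 4, 22]
`smallest` takes the values: 25 → 7 → 1

Answer: 1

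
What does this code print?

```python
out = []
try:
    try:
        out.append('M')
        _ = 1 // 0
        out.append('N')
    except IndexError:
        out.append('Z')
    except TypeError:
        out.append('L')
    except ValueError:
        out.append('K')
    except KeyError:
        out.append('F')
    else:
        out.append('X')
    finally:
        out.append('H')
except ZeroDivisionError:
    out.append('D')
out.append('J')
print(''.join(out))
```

Execution trace: 'M' (try body) → 'H' (finally) → 'D' (outer except ZeroDivisionError) → 'J' (after the try/except). Output: MHDJ

Answer: MHDJ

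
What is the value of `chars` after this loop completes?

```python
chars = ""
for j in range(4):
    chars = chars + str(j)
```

Concatenate digits 0 to 3
`chars` takes the values: "" → "0" → "01" → "012" → "0123"

Answer: "0123"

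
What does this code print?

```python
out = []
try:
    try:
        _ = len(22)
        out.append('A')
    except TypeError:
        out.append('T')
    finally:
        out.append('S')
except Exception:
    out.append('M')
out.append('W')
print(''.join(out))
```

Execution trace: 'T' (inner except TypeError) → 'S' (inner finally) → 'W' (after the try/except). Output: TSW

Answer: TSW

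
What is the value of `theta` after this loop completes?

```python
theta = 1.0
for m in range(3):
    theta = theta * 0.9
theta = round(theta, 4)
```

Exponential decay: 1.0 * 0.9^3
`theta` takes the values: 1.0 → 0.9 → 0.81 → 0.729

Answer: 0.729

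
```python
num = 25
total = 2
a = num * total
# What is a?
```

Trace:
`num = 25` → num = 25
`total = 2` → total = 2
`a = num * total` → a = 50
So a = 50

Answer: 50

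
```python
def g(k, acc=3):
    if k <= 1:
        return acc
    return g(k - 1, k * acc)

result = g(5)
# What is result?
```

Accumulator trace (n, acc): (5, 3) -> (4, 15) -> (3, 60) -> (2, 180) -> (1, 360) -> return 360

Answer: 360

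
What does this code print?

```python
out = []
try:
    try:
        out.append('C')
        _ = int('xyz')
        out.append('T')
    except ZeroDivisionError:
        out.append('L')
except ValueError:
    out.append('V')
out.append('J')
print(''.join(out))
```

Execution trace: 'C' (inner try body) → 'V' (outer except ValueError) → 'J' (after the try/except). Output: CVJ

Answer: CVJ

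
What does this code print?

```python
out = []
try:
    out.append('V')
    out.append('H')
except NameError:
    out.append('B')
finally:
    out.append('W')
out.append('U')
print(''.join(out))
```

Execution trace: 'V' (try body) → 'H' (try body, no exception) → 'W' (finally) → 'U' (after the try/except). Output: VHWU

Answer: VHWU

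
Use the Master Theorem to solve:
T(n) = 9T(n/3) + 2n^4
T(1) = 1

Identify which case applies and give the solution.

a=9, b=3, f(n)=2n^4. log_3(9) = 2. Since c=4 > 2 and the regularity condition holds (9(n/3)^4 = (9/3^4)n^4 with 9/3^4 < 1), Case 3 applies: T(n) = Θ(f(n)) = O(n^4).

Answer: O(n^4) - Case 3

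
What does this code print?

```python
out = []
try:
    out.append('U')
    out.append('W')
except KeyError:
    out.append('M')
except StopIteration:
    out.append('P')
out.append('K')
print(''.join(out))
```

Execution trace: 'U' (try body) → 'W' (try body, no exception) → 'K' (after the try/except). Output: UWK

Answer: UWK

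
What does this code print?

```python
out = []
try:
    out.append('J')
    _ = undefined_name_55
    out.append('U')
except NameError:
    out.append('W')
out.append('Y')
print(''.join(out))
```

Execution trace: 'J' (try body) → 'W' (except NameError) → 'Y' (after the try/except). Output: JWY

Answer: JWY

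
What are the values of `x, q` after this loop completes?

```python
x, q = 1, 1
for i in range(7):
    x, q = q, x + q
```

Fibonacci: after 7 iterations
`x, q` takes the values: (1, 1) → (1, 2) → (2, 3) → (3, 5) → (5, 8) → (8, 13) → (13, 21) → (21, 34)

Answer: 21, 34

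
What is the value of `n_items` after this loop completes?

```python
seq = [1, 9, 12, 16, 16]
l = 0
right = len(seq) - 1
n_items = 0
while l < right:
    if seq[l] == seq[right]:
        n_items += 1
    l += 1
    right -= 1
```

Count matching pairs from ends
`n_items` takes the values: 0

Answer: 0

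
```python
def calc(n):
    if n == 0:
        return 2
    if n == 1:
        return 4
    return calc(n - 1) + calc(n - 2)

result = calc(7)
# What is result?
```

Build up from base cases: calc(0)=2, calc(1)=4, calc(2)=6, calc(3)=10, calc(4)=16, calc(5)=26, calc(6)=42, ..., calc(7)=68

Answer: 68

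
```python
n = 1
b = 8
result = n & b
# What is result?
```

Trace:
`n = 1` → n = 1
`b = 8` → b = 8
`result = n & b` → result = 0
So result = 0

Answer: 0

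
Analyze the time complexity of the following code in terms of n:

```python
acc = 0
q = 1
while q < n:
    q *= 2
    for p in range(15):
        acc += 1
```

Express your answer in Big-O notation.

Each loop level contributes: log n × 1. Multiplying the contributions gives O(log n).

Answer: O(log n)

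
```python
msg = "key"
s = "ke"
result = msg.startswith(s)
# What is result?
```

Trace:
`msg = "key"` → msg = 'key'
`s = "ke"` → s = 'ke'
`result = msg.startswith(s)` → result = True
So result = True

Answer: True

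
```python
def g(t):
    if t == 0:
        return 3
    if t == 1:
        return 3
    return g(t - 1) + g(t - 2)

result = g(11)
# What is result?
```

Build up from base cases: g(0)=3, g(1)=3, g(2)=6, g(3)=9, g(4)=15, g(5)=24, g(6)=39, ..., g(11)=432

Answer: 432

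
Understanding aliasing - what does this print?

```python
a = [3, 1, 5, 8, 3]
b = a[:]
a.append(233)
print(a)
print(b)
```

Key concept: slice [:] creates copy.
Step by step:
`a = [3, 1, 5, 8, 3]` → a = [3, 1, 5, 8, 3]
`b = a[:]` → b = [3, 1, 5, 8, 3]
`a.append(233)` → a = [3, 1, 5, 8, 3, 233]
`print(a)` → prints [3, 1, 5, 8, 3, 233]
`print(b)` → prints [3, 1, 5, 8, 3]

Answer:
[3, 1, 5, 8, 3, 233]
[3, 1, 5, 8, 3]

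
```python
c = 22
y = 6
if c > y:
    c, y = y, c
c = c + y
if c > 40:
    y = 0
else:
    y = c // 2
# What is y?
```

Trace:
`c = 22` → c = 22
`y = 6` → y = 6
`if c > y: ...` → c > y is True → c = 6; y = 22
`c = c + y` → c = 28
`if c > 40: ...` → c > 40 is False, take else branch → y = 14
So y = 14

Answer: 14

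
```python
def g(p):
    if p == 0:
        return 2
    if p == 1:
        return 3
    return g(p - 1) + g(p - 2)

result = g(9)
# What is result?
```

Build up from base cases: g(0)=2, g(1)=3, g(2)=5, g(3)=8, g(4)=13, g(5)=21, g(6)=34, ..., g(9)=144

Answer: 144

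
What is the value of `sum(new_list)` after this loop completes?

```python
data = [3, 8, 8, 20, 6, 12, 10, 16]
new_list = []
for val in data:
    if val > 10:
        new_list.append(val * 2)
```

Sum of doubled values > 10
`new_list` takes the values: [] → [40] → [40, 24] → [40, 24, 32]
So `sum(new_list)` = 96

Answer: 96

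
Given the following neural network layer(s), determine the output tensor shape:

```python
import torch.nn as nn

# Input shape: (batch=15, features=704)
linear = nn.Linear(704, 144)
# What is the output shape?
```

Input: (15, 704) -> Output: (15, 144)

Answer: (15, 144)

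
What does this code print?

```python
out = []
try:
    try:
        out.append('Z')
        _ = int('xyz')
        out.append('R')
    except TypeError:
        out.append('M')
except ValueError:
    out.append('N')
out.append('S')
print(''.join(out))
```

Execution trace: 'Z' (try body) → 'N' (outer except ValueError) → 'S' (after the try/except). Output: ZNS

Answer: ZNS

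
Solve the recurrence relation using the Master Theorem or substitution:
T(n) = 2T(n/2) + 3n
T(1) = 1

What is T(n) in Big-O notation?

By Master Theorem: a=2, b=2, f(n)=3n. Since log_2(2) = 1 and f(n) = Θ(n^1), Case 2 applies. T(n) = O(n log n).

Answer: O(n log n)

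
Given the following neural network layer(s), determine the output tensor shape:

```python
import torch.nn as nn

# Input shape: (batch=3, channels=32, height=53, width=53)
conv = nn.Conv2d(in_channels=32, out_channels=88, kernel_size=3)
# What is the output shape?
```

Input: (3, 32, 53, 53) -> Output: (3, 88, 51, 51)

Answer: (3, 88, 51, 51)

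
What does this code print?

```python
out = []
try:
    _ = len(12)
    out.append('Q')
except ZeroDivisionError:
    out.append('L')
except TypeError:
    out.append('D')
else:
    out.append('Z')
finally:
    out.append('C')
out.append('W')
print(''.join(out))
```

Execution trace: 'D' (except TypeError) → 'C' (finally) → 'W' (after the try/except). Output: DCW

Answer: DCW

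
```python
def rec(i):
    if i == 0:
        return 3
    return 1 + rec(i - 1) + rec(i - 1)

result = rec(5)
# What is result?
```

rec(i) = 1 + 2·rec(i-1), rec(0)=3. Closed form: (3+1)·2^5 - 1 = 127.

Answer: 127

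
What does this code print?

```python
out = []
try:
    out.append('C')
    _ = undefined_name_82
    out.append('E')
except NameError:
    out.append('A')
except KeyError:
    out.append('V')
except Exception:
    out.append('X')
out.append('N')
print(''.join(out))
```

Execution trace: 'C' (try body) → 'A' (except NameError) → 'N' (after the try/except). Output: CAN

Answer: CAN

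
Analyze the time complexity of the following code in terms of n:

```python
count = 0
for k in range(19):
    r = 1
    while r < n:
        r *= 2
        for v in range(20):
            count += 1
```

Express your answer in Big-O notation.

Each loop level contributes: 1 × log n × 1. Multiplying the contributions gives O(log n).

Answer: O(log n)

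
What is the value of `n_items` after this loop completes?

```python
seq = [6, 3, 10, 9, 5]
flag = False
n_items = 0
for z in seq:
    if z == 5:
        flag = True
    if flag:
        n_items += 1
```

Count elements after first 5 in [6, 3, 10, 9, 5]
`n_items` takes the values: 0 → 1

Answer: 1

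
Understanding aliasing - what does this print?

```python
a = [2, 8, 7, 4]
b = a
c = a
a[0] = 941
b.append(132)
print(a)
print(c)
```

Key concept: multiple aliases.
Step by step:
`a = [2, 8, 7, 4]` → a = [2, 8, 7, 4]
`b = a` → b = [2, 8, 7, 4] (same object as a)
`c = a` → c = [2, 8, 7, 4] (same object as a, b)
`a[0] = 941` → a = [941, 8, 7, 4] (same object as b, c); b = [941, 8, 7, 4] (same object as a, c); c = [941, 8, 7, 4] (same object as a, b)
`b.append(132)` → a = [941, 8, 7, 4, 132] (same object as b, c); b = [941, 8, 7, 4, 132] (same object as a, c); c = [941, 8, 7, 4, 132] (same object as a, b)
`print(a)` → prints [941, 8, 7, 4, 132]
`print(c)` → prints [941, 8, 7, 4, 132]

Answer:
[941, 8, 7, 4, 132]
[941, 8, 7, 4, 132]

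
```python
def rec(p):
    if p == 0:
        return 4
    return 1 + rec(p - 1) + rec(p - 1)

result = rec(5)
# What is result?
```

rec(p) = 1 + 2·rec(p-1), rec(0)=4. Closed form: (4+1)·2^5 - 1 = 159.

Answer: 159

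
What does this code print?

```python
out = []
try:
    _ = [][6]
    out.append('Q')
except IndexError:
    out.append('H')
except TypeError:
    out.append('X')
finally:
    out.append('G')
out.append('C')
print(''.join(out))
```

Execution trace: 'H' (except IndexError) → 'G' (finally) → 'C' (after the try/except). Output: HGC

Answer: HGC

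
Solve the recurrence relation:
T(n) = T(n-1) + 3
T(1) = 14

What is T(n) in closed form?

Unrolling: T(n) = T(1) + 3·(n-1) = 14 + 3(n-1) = 3n + 11.

Answer: T(n) = 3n + 11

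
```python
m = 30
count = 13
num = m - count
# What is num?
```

Trace:
`m = 30` → m = 30
`count = 13` → count = 13
`num = m - count` → num = 17
So num = 17

Answer: 17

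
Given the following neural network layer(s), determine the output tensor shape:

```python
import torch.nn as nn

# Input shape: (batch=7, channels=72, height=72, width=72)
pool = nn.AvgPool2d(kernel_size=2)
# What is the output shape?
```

Input: (7, 72, 72, 72) -> Output: (7, 72, 36, 36)

Answer: (7, 72, 36, 36)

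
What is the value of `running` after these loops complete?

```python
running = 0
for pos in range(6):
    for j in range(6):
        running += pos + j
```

Sum of all pos+j for pos,j in 6x6
`running` takes the values: 0 → 1 → 3 → 6 → 10 → 15 → 16 → 18 → 21 → 25 → 30 → 36 → 38 → 41 → 45 → 50 → 56 → 63 → 66 → 70 → 75 → 81 → 88 → 96 → 100 → 105 → 111 → 118 → 126 → 135 → 140 → 146 → 153 → 161 → 170 → 180

Answer: 180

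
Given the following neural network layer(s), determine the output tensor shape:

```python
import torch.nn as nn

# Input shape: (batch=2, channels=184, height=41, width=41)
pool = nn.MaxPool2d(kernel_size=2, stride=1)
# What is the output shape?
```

Input: (2, 184, 41, 41) -> Output: (2, 184, 40, 40)

Answer: (2, 184, 40, 40)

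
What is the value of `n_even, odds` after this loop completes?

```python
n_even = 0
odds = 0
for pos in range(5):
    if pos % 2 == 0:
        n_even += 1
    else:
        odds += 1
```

Count evens and odds in range(5)
`n_even, odds` takes the values: (0, 0) → (1, 0) → (1, 1) → (2, 1) → (2, 2) → (3, 2)

Answer: 3, 2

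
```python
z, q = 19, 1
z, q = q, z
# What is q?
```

Trace:
`z, q = 19, 1` → z = 19; q = 1
`z, q = q, z` → z = 1; q = 19
So q = 19

Answer: 19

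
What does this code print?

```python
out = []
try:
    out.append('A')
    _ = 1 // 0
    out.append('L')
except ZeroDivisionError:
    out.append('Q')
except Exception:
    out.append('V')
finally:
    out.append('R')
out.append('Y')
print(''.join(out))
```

Execution trace: 'A' (try body) → 'Q' (except ZeroDivisionError) → 'R' (finally) → 'Y' (after the try/except). Output: AQRY

Answer: AQRY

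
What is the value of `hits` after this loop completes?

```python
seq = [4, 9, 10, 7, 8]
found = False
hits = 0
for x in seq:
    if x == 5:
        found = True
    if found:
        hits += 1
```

Count elements after first 5 in [4, 9, 10, 7, 8]
`hits` takes the values: 0

Answer: 0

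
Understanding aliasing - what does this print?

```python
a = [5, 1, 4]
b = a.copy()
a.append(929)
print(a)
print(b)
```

Key concept: list.copy() creates independent copy.
Step by step:
`a = [5, 1, 4]` → a = [5, 1, 4]
`b = a.copy()` → b = [5, 1, 4]
`a.append(929)` → a = [5, 1, 4, 929]
`print(a)` → prints [5, 1, 4, 929]
`print(b)` → prints [5, 1, 4]

Answer:
[5, 1, 4, 929]
[5, 1, 4]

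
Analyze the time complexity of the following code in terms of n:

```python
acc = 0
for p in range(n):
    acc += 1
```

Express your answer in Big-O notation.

Each loop level contributes: n. Multiplying the contributions gives O(n).

Answer: O(n)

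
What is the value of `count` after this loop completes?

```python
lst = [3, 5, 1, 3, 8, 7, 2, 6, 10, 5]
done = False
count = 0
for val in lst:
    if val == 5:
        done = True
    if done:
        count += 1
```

Count elements after first 5 in [3, 5, 1, 3, 8, 7, 2, 6, 10, 5]
`count` takes the values: 0 → 1 → 2 → 3 → 4 → 5 → 6 → 7 → 8 → 9

Answer: 9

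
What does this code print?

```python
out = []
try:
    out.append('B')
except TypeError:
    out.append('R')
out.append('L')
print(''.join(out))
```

Execution trace: 'B' (try body, no exception) → 'L' (after the try/except). Output: BL

Answer: BL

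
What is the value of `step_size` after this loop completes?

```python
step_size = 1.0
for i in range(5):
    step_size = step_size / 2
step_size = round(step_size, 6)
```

Halving LR 5 times: 1 / 2^5
`step_size` takes the values: 1.0 → 0.5 → 0.25 → 0.125 → 0.0625 → 0.03125

Answer: 0.03125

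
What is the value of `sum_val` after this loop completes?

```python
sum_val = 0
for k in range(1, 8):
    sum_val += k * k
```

Sum of squares 1² to 7² = 140
`sum_val` takes the values: 0 → 1 → 5 → 14 → 30 → 55 → 91 → 140

Answer: 140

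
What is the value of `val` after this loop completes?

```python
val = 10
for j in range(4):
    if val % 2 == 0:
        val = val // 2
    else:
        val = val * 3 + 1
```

Collatz-style transformation from 10
`val` takes the values: 10 → 5 → 16 → 8 → 4

Answer: 4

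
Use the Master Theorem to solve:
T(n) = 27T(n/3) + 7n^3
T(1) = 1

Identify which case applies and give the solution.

a=27, b=3, f(n)=7n^3. log_3(27) = 3. Since c=3 = 3, Case 2 applies: T(n) = Θ(n^log_b(a) · log n) = O(n^3 log n).

Answer: O(n^3 log n) - Case 2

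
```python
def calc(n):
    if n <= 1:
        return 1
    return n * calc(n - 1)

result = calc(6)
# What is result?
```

calc(6) = 6 * 5 * 4 * 3 * 2 * 1 = 720

Answer: 720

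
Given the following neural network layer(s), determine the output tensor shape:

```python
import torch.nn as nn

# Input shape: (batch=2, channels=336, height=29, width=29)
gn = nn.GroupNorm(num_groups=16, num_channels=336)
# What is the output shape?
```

Input: (2, 336, 29, 29) -> Output: (2, 336, 29, 29)

Answer: (2, 336, 29, 29)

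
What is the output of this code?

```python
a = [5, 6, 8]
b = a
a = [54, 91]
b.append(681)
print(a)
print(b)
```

Key concept: rebinding vs mutation: a is rebound to a new list, b still points at the original.
Step by step:
`a = [5, 6, 8]` → a = [5, 6, 8]
`b = a` → b = [5, 6, 8] (same object as a)
`a = [54, 91]` → a = [54, 91]
`b.append(681)` → b = [5, 6, 8, 681]
`print(a)` → prints [54, 91]
`print(b)` → prints [5, 6, 8, 681]

Answer:
[54, 91]
[5, 6, 8, 681]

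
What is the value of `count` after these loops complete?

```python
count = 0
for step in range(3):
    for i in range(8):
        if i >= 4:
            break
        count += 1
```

Inner breaks at 4, outer runs 3 times
`count` takes the values: 0 → 1 → 2 → 3 → 4 → 5 → 6 → 7 → 8 → 9 → 10 → 11 → 12

Answer: 12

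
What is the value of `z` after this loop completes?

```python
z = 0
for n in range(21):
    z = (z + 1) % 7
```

Increment mod 7, 21 times = 0
`z` takes the values: 0 → 1 → 2 → 3 → 4 → 5 → 6 → 0 → 1 → 2 → 3 → 4 → 5 → 6 → 0 → 1 → 2 → 3 → 4 → 5 → 6 → 0

Answer: 0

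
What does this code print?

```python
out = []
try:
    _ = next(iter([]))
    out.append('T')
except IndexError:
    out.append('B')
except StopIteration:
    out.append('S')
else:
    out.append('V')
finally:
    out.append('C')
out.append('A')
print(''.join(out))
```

Execution trace: 'S' (except StopIteration) → 'C' (finally) → 'A' (after the try/except). Output: SCA

Answer: SCA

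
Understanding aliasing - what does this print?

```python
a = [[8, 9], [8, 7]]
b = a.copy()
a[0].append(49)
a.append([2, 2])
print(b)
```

Key concept: shallow copy with nested lists.
Step by step:
`a = [[8, 9], [8, 7]]` → a = [[8, 9], [8, 7]]
`b = a.copy()` → b = [[8, 9], [8, 7]]
`a[0].append(49)` → a = [[8, 9, 49], [8, 7]]; b = [[8, 9, 49], [8, 7]]
`a.append([2, 2])` → a = [[8, 9, 49], [8, 7], [2, 2]]
`print(b)` → prints [[8, 9, 49], [8, 7]]

Answer: [[8, 9, 49], [8, 7]]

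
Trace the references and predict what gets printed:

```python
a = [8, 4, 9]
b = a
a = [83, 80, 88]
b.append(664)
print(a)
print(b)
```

Key concept: rebinding vs mutation: a is rebound to a new list, b still points at the original.
Step by step:
`a = [8, 4, 9]` → a = [8, 4, 9]
`b = a` → b = [8, 4, 9] (same object as a)
`a = [83, 80, 88]` → a = [83, 80, 88]
`b.append(664)` → b = [8, 4, 9, 664]
`print(a)` → prints [83, 80, 88]
`print(b)` → prints [8, 4, 9, 664]

Answer:
[83, 80, 88]
[8, 4, 9, 664]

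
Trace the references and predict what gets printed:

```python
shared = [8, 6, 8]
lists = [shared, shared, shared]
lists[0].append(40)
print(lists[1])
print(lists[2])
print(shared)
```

Key concept: list of same reference.
Step by step:
`shared = [8, 6, 8]` → shared = [8, 6, 8]
`lists = [shared, shared, shared]` → lists = [[8, 6, 8], [8, 6, 8], [8, 6, 8]]
`lists[0].append(40)` → shared = [8, 6, 8, 40]; lists = [[8, 6, 8, 40], [8, 6, 8, 40], [8, 6, 8, 40]]
`print(lists[1])` → prints [8, 6, 8, 40]
`print(lists[2])` → prints [8, 6, 8, 40]
`print(shared)` → prints [8, 6, 8, 40]

Answer:
[8, 6, 8, 40]
[8, 6, 8, 40]
[8, 6, 8, 40]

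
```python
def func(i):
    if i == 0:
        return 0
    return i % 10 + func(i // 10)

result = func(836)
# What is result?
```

Sum of digits of 836: 6 + 3 + 8 = 17

Answer: 17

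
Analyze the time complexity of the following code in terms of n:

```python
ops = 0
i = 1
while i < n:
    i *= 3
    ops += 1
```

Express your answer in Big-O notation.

Each loop level contributes: log n. Multiplying the contributions gives O(log n).

Answer: O(log n)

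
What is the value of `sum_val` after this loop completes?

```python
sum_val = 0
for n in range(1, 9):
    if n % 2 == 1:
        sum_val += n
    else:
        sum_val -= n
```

Add odd, subtract even
`sum_val` takes the values: 0 → 1 → -1 → 2 → -2 → 3 → -3 → 4 → -4

Answer: -4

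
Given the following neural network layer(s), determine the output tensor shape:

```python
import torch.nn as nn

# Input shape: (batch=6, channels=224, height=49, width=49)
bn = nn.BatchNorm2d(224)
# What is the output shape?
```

Input: (6, 224, 49, 49) -> Output: (6, 224, 49, 49)

Answer: (6, 224, 49, 49)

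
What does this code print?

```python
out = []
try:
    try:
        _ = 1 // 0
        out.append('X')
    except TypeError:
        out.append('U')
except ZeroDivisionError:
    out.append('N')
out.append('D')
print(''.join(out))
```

Execution trace: 'N' (outer except ZeroDivisionError) → 'D' (after the try/except). Output: ND

Answer: ND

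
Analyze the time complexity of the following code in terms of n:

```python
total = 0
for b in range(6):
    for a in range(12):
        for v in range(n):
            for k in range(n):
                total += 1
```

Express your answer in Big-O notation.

Each loop level contributes: 1 × 1 × n × n. Multiplying the contributions gives O(n^2).

Answer: O(n^2)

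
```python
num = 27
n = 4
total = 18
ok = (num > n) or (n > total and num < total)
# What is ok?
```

Trace:
`num = 27` → num = 27
`n = 4` → n = 4
`total = 18` → total = 18
`ok = (num > n) or (n > total and num < total)` → ok = True
So ok = True

Answer: True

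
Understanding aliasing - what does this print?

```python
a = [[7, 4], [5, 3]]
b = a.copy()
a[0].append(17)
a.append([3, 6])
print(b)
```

Key concept: shallow copy with nested lists.
Step by step:
`a = [[7, 4], [5, 3]]` → a = [[7, 4], [5, 3]]
`b = a.copy()` → b = [[7, 4], [5, 3]]
`a[0].append(17)` → a = [[7, 4, 17], [5, 3]]; b = [[7, 4, 17], [5, 3]]
`a.append([3, 6])` → a = [[7, 4, 17], [5, 3], [3, 6]]
`print(b)` → prints [[7, 4, 17], [5, 3]]

Answer: [[7, 4, 17], [5, 3]]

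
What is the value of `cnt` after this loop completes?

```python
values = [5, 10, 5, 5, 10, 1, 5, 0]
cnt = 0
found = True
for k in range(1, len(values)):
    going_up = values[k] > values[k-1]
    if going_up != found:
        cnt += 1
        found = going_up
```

Count direction changes in [5, 10, 5, 5, 10, 1, 5, 0]
`cnt` takes the values: 0 → 1 → 2 → 3 → 4 → 5

Answer: 5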